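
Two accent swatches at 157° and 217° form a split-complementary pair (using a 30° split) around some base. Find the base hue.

7°

The accents sit 30° either side of the complement, so the complement is their short-arc midpoint on the wheel.
Short-arc midpoint of 157° and 217°: 187°.
Base is 180° from the complement: 187 − 180 = 7°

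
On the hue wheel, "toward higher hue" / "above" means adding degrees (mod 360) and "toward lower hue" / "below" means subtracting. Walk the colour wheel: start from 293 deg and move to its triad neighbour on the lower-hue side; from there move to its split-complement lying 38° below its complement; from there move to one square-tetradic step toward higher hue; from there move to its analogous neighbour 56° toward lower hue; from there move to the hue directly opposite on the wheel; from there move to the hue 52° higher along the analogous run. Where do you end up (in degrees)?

221°

triadic ↓ −120°: 293 − 120 = 173°
split-comp 38° ↓ +142°: 173 + 142 = 315°
square ↑ +90°: 315 + 90 = 405 → 405 − 360 = 45°
analog 56° ↓ −56°: 45 − 56 = -11 → -11 + 360 = 349°
complement +180°: 349 + 180 = 529 → 529 − 360 = 169°
analog 52° ↑ +52°: 169 + 52 = 221°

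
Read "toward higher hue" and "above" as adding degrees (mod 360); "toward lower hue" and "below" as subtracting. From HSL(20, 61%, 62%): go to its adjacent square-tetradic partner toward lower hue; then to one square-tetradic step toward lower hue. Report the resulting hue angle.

20 − 90 = -70 → -70 + 360 = 290°   (square ↓)
290 − 90 = 200°   (square ↓)

200°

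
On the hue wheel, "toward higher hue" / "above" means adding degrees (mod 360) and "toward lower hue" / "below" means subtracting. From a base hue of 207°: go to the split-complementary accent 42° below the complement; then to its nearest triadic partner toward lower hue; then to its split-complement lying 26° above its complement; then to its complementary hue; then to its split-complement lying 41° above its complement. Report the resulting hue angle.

112°

split-comp 42° ↓ +138°: 207 + 138 = 345°
triadic ↓ −120°: 345 − 120 = 225°
split-comp 26° ↑ +206°: 225 + 206 = 431 → 431 − 360 = 71°
complement +180°: 71 + 180 = 251°
split-comp 41° ↑ +221°: 251 + 221 = 472 → 472 − 360 = 112°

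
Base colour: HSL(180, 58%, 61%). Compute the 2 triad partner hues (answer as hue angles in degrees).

300° and 60°

A triad places three hues 120° apart.
180 + 120 = 300°
180 + 240 = 420 → 420 − 360 = 60°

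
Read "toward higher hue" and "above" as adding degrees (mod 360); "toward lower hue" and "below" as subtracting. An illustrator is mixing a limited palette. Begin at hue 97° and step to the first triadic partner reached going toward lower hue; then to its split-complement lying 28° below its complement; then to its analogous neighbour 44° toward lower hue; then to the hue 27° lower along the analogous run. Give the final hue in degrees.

58°

triadic ↓ −120°: 97 − 120 = -23 → -23 + 360 = 337°
split-comp 28° ↓ +152°: 337 + 152 = 489 → 489 − 360 = 129°
analog 44° ↓ −44°: 129 − 44 = 85°
analog 27° ↓ −27°: 85 − 27 = 58°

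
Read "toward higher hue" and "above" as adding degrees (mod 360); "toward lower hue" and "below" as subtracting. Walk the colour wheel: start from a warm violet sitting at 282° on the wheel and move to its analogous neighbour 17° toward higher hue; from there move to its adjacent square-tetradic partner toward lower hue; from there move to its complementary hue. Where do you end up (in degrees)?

29°

+17° (analog 17° ↑): 282 + 17 = 299°
−90° (square ↓): 299 − 90 = 209°
+180° (complement): 209 + 180 = 389 → 389 − 360 = 29°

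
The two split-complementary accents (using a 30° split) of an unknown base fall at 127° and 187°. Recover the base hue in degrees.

The accents sit 30° either side of the complement, so the complement is their short-arc midpoint on the wheel.
Short-arc midpoint of 127° and 187°: 157°.
Base is 180° from the complement: 157 − 180 = -23 → -23 + 360 = 337°

337°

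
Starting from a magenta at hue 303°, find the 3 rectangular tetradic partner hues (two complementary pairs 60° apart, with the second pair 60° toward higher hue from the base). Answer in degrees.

303 + 60 = 363 → 363 − 360 = 3°
303 + 180 = 483 → 483 − 360 = 123°
303 + 240 = 543 → 543 − 360 = 183°

3°, 123°, and 183°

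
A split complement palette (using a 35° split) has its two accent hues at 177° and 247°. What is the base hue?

The accents sit 35° either side of the complement, so the complement is their short-arc midpoint on the wheel.
Short-arc midpoint of 177° and 247°: 212°.
Base is 180° from the complement: 212 − 180 = 32°

32°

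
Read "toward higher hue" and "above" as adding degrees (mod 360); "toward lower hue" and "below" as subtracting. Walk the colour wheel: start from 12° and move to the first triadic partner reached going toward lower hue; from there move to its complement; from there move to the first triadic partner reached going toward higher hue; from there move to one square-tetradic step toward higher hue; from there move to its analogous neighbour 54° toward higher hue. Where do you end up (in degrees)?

12 − 120 = -108 → -108 + 360 = 252°   (triadic ↓)
252 + 180 = 432 → 432 − 360 = 72°   (complement)
72 + 120 = 192°   (triadic ↑)
192 + 90 = 282°   (square ↑)
282 + 54 = 336°   (analog 54° ↑)

336°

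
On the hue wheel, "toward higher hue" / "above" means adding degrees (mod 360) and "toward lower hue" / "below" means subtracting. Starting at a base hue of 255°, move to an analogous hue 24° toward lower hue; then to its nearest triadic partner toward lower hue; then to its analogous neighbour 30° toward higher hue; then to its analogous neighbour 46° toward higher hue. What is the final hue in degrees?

187°

analog 24° ↓ −24°: 255 − 24 = 231°
triadic ↓ −120°: 231 − 120 = 111°
analog 30° ↑ +30°: 111 + 30 = 141°
analog 46° ↑ +46°: 141 + 46 = 187°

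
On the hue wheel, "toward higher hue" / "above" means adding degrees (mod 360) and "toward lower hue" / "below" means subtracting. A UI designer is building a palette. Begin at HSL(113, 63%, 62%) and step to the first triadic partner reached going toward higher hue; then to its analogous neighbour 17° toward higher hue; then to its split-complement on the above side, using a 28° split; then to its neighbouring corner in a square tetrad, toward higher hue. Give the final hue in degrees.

+120° (triadic ↑): 113 + 120 = 233°
+17° (analog 17° ↑): 233 + 17 = 250°
+208° (split-comp 28° ↑): 250 + 208 = 458 → 458 − 360 = 98°
+90° (square ↑): 98 + 90 = 188°

188°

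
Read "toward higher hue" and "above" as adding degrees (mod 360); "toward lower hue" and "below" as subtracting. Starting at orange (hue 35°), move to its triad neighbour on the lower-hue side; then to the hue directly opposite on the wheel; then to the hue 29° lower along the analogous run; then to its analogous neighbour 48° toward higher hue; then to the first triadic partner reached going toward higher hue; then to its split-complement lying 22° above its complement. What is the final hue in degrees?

76°

triadic ↓ −120°: 35 − 120 = -85 → -85 + 360 = 275°
complement +180°: 275 + 180 = 455 → 455 − 360 = 95°
analog 29° ↓ −29°: 95 − 29 = 66°
analog 48° ↑ +48°: 66 + 48 = 114°
triadic ↑ +120°: 114 + 120 = 234°
split-comp 22° ↑ +202°: 234 + 202 = 436 → 436 − 360 = 76°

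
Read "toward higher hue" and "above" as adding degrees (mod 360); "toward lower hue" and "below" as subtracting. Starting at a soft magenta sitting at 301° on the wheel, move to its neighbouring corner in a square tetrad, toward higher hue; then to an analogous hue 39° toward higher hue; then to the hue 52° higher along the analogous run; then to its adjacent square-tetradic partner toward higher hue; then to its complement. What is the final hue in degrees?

32°

301 + 90 = 391 → 391 − 360 = 31°   (square ↑)
31 + 39 = 70°   (analog 39° ↑)
70 + 52 = 122°   (analog 52° ↑)
122 + 90 = 212°   (square ↑)
212 + 180 = 392 → 392 − 360 = 32°   (complement)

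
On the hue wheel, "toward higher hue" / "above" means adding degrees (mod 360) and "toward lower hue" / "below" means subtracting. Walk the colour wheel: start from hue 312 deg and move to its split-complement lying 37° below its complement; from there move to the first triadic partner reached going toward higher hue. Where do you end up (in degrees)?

215°

split-comp 37° ↓ +143°: 312 + 143 = 455 → 455 − 360 = 95°
triadic ↑ +120°: 95 + 120 = 215°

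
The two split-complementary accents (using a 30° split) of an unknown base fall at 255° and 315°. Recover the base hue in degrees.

The accents sit 30° either side of the complement, so the complement is their short-arc midpoint on the wheel.
Short-arc midpoint of 255° and 315°: 285°.
Base is 180° from the complement: 285 − 180 = 105°

105°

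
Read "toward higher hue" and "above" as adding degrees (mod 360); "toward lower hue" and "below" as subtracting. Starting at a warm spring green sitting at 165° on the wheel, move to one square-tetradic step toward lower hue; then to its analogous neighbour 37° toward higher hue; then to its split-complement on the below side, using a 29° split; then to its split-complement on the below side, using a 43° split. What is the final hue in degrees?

−90° (square ↓): 165 − 90 = 75°
+37° (analog 37° ↑): 75 + 37 = 112°
+151° (split-comp 29° ↓): 112 + 151 = 263°
+137° (split-comp 43° ↓): 263 + 137 = 400 → 400 − 360 = 40°

40°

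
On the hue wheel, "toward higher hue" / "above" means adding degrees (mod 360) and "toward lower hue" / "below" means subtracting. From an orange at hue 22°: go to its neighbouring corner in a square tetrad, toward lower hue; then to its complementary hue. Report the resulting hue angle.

22 − 90 = -68 → -68 + 360 = 292°   (square ↓)
292 + 180 = 472 → 472 − 360 = 112°   (complement)

112°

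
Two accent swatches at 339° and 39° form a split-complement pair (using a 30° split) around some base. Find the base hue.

The accents sit 30° either side of the complement, so the complement is their short-arc midpoint on the wheel.
Short-arc midpoint of 339° and 39°: 9°.
Base is 180° from the complement: 9 − 180 = -171 → -171 + 360 = 189°

189°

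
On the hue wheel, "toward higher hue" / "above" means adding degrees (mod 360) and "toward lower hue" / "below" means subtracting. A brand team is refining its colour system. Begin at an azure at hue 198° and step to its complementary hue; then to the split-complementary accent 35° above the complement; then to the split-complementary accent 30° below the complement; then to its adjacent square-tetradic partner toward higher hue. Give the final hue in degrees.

198 + 180 = 378 → 378 − 360 = 18°   (complement)
18 + 215 = 233°   (split-comp 35° ↑)
233 + 150 = 383 → 383 − 360 = 23°   (split-comp 30° ↓)
23 + 90 = 113°   (square ↑)

113°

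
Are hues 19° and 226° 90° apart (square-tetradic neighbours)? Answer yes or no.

no

Angular distance: |19 − 226| = 207; shorter arc = 360 − 207 = 153°.
90° apart (square-tetradic neighbours) requires 90°.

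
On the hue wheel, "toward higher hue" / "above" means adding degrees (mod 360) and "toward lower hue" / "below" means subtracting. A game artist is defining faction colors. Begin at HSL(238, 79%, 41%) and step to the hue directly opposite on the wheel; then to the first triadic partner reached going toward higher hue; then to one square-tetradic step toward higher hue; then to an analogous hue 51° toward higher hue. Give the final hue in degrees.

+180° (complement): 238 + 180 = 418 → 418 − 360 = 58°
+120° (triadic ↑): 58 + 120 = 178°
+90° (square ↑): 178 + 90 = 268°
+51° (analog 51° ↑): 268 + 51 = 319°

319°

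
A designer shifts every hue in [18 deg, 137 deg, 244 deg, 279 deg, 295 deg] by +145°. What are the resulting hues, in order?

163°, 282°, 29°, 64°, 80°

18 + 145 = 163°
137 + 145 = 282°
244 + 145 = 389 → 389 − 360 = 29°
279 + 145 = 424 → 424 − 360 = 64°
295 + 145 = 440 → 440 − 360 = 80°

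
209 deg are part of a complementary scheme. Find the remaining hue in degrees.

29°

The complement sits 180° across the wheel.
The full set through 209° is {29°, 209°}.
Given {209°}, the missing hue is 29°.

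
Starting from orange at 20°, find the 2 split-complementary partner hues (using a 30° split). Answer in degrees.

170° and 230°

Complement of 20°: 20 + 180 = 200°
200 − 30 = 170°
200 + 30 = 230°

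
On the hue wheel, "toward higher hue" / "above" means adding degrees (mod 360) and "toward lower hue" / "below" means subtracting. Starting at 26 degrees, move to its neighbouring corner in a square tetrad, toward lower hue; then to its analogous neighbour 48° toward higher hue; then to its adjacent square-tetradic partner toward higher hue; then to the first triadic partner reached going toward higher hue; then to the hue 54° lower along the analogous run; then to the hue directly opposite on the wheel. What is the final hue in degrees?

320°

26 − 90 = -64 → -64 + 360 = 296°   (square ↓)
296 + 48 = 344°   (analog 48° ↑)
344 + 90 = 434 → 434 − 360 = 74°   (square ↑)
74 + 120 = 194°   (triadic ↑)
194 − 54 = 140°   (analog 54° ↓)
140 + 180 = 320°   (complement)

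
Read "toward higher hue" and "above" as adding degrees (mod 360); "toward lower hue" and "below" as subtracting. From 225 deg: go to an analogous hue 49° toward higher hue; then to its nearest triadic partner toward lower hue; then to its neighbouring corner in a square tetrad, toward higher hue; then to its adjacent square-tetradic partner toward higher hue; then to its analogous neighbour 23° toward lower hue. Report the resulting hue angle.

311°

analog 49° ↑ +49°: 225 + 49 = 274°
triadic ↓ −120°: 274 − 120 = 154°
square ↑ +90°: 154 + 90 = 244°
square ↑ +90°: 244 + 90 = 334°
analog 23° ↓ −23°: 334 − 23 = 311°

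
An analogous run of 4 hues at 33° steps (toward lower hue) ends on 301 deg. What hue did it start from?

3 steps of 33° (toward lower hue) give a net shift of −99°.
Start = end − shift: 301 + 99 = 400 → 400 − 360 = 40°

40°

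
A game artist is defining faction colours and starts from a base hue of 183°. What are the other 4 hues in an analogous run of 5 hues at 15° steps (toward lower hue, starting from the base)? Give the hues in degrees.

168°, 153°, 138°, 123°

Analogous hues sit every 15° along the wheel.
183 − 15 = 168°
183 − 30 = 153°
183 − 45 = 138°
183 − 60 = 123°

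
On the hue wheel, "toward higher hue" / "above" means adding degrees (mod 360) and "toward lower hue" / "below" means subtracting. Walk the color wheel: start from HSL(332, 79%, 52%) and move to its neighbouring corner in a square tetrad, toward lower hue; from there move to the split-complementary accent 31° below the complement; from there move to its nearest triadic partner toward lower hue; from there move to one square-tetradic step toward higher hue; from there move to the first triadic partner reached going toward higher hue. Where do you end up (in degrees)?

−90° (square ↓): 332 − 90 = 242°
+149° (split-comp 31° ↓): 242 + 149 = 391 → 391 − 360 = 31°
−120° (triadic ↓): 31 − 120 = -89 → -89 + 360 = 271°
+90° (square ↑): 271 + 90 = 361 → 361 − 360 = 1°
+120° (triadic ↑): 1 + 120 = 121°

121°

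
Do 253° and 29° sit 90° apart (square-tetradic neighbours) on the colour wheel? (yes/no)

Angular distance: |253 − 29| = 224; shorter arc = 360 − 224 = 136°.
90° apart (square-tetradic neighbours) requires 90°.

no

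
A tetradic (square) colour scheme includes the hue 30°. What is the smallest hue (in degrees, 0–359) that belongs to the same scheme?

30°

A square tetradic scheme places four hues every 90°.
The full set through 30° is {30°, 120°, 210°, 300°}.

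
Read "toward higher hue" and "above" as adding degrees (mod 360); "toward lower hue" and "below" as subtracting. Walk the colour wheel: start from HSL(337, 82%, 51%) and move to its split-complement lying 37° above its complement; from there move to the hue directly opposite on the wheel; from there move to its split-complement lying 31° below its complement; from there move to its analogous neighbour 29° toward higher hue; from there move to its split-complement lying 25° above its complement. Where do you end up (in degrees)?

37°

split-comp 37° ↑ +217°: 337 + 217 = 554 → 554 − 360 = 194°
complement +180°: 194 + 180 = 374 → 374 − 360 = 14°
split-comp 31° ↓ +149°: 14 + 149 = 163°
analog 29° ↑ +29°: 163 + 29 = 192°
split-comp 25° ↑ +205°: 192 + 205 = 397 → 397 − 360 = 37°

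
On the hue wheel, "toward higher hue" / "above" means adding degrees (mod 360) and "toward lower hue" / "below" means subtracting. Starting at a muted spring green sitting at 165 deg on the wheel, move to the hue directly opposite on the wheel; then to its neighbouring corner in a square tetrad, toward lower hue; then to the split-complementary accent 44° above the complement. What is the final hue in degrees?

complement +180°: 165 + 180 = 345°
square ↓ −90°: 345 − 90 = 255°
split-comp 44° ↑ +224°: 255 + 224 = 479 → 479 − 360 = 119°

119°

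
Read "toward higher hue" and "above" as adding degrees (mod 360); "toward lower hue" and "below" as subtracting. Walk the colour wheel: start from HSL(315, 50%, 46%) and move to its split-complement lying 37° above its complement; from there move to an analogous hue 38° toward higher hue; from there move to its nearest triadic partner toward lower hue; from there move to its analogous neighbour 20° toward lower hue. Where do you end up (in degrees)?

70°

+217° (split-comp 37° ↑): 315 + 217 = 532 → 532 − 360 = 172°
+38° (analog 38° ↑): 172 + 38 = 210°
−120° (triadic ↓): 210 − 120 = 90°
−20° (analog 20° ↓): 90 − 20 = 70°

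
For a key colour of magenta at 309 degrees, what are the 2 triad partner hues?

309 + 120 = 429 → 429 − 360 = 69°
309 + 240 = 549 → 549 − 360 = 189°

69° and 189°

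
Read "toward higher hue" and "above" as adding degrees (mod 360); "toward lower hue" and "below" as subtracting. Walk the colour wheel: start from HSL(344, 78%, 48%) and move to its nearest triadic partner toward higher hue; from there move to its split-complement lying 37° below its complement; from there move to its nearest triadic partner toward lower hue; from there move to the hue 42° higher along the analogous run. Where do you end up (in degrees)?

169°

344 + 120 = 464 → 464 − 360 = 104°   (triadic ↑)
104 + 143 = 247°   (split-comp 37° ↓)
247 − 120 = 127°   (triadic ↓)
127 + 42 = 169°   (analog 42° ↑)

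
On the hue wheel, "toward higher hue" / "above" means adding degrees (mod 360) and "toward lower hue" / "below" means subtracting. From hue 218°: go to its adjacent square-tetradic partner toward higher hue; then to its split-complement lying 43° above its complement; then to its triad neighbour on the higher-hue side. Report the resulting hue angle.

291°

218 + 90 = 308°   (square ↑)
308 + 223 = 531 → 531 − 360 = 171°   (split-comp 43° ↑)
171 + 120 = 291°   (triadic ↑)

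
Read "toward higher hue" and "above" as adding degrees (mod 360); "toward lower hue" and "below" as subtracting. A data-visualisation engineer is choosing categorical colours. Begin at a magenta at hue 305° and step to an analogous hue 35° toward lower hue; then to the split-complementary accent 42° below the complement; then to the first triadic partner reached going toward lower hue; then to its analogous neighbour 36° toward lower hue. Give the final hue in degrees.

305 − 35 = 270°   (analog 35° ↓)
270 + 138 = 408 → 408 − 360 = 48°   (split-comp 42° ↓)
48 − 120 = -72 → -72 + 360 = 288°   (triadic ↓)
288 − 36 = 252°   (analog 36° ↓)

252°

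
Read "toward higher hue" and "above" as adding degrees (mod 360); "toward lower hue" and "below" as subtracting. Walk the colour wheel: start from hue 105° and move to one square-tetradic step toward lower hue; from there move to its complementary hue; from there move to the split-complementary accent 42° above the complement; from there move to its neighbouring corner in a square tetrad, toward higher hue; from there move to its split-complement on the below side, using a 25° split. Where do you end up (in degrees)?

302°

105 − 90 = 15°   (square ↓)
15 + 180 = 195°   (complement)
195 + 222 = 417 → 417 − 360 = 57°   (split-comp 42° ↑)
57 + 90 = 147°   (square ↑)
147 + 155 = 302°   (split-comp 25° ↓)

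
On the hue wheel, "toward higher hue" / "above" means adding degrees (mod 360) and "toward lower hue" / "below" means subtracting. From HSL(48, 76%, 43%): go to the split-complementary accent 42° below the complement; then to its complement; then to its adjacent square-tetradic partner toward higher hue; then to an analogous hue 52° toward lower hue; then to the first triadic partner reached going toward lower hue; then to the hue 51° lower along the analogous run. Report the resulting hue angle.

233°

+138° (split-comp 42° ↓): 48 + 138 = 186°
+180° (complement): 186 + 180 = 366 → 366 − 360 = 6°
+90° (square ↑): 6 + 90 = 96°
−52° (analog 52° ↓): 96 − 52 = 44°
−120° (triadic ↓): 44 − 120 = -76 → -76 + 360 = 284°
−51° (analog 51° ↓): 284 − 51 = 233°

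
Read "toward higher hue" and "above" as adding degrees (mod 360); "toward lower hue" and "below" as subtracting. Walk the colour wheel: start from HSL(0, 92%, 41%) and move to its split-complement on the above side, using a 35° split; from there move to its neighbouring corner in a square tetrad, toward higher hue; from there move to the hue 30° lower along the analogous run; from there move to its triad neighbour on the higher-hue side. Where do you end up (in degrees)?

+215° (split-comp 35° ↑): 0 + 215 = 215°
+90° (square ↑): 215 + 90 = 305°
−30° (analog 30° ↓): 305 − 30 = 275°
+120° (triadic ↑): 275 + 120 = 395 → 395 − 360 = 35°

35°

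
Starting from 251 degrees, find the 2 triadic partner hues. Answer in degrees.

A triad places three hues 120° apart.
251 + 120 = 371 → 371 − 360 = 11°
251 + 240 = 491 → 491 − 360 = 131°

11° and 131°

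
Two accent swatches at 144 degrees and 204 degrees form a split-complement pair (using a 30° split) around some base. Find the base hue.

The accents sit 30° either side of the complement, so the complement is their short-arc midpoint on the wheel.
Short-arc midpoint of 144° and 204°: 174°.
Base is 180° from the complement: 174 − 180 = -6 → -6 + 360 = 354°

354°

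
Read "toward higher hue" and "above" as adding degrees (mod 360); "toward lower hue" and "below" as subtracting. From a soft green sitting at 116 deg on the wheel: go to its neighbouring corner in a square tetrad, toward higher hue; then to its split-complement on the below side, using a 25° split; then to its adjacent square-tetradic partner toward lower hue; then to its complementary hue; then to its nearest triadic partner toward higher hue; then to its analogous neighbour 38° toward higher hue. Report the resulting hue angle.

249°

square ↑ +90°: 116 + 90 = 206°
split-comp 25° ↓ +155°: 206 + 155 = 361 → 361 − 360 = 1°
square ↓ −90°: 1 − 90 = -89 → -89 + 360 = 271°
complement +180°: 271 + 180 = 451 → 451 − 360 = 91°
triadic ↑ +120°: 91 + 120 = 211°
analog 38° ↑ +38°: 211 + 38 = 249°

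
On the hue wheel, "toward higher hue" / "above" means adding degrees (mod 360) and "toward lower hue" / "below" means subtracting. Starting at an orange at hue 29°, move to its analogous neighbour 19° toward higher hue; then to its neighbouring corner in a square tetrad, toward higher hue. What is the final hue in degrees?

138°

analog 19° ↑ +19°: 29 + 19 = 48°
square ↑ +90°: 48 + 90 = 138°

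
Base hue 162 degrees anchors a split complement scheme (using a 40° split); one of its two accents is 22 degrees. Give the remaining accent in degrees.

Split-complementary hues sit 40° either side of the complement.
Complement of the base 162°: 162 + 180 = 342°
The given accent 22° is 40° one side of 342°; the other accent sits 40° the other side: 342 − 40 = 302°

302°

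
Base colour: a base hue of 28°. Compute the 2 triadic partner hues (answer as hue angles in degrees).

A triad places three hues 120° apart.
28 + 120 = 148°
28 + 240 = 268°

148° and 268°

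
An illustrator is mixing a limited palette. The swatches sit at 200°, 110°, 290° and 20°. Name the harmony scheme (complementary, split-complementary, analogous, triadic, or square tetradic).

square tetradic

Sort the hues: 20°, 110°, 200°, 290°.
Successive gaps around the wheel: 90°, 90°, 90°, 90°.
Four hues every 90° form a square tetradic scheme.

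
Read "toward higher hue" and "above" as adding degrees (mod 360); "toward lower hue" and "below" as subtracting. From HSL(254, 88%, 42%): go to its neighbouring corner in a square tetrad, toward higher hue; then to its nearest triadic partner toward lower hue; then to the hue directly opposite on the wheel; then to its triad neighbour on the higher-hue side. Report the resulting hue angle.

254 + 90 = 344°   (square ↑)
344 − 120 = 224°   (triadic ↓)
224 + 180 = 404 → 404 − 360 = 44°   (complement)
44 + 120 = 164°   (triadic ↑)

164°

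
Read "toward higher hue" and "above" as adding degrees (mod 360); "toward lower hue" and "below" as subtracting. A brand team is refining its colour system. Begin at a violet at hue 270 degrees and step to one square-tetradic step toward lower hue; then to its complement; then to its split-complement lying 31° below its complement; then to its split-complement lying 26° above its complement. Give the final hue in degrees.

270 − 90 = 180°   (square ↓)
180 + 180 = 360 → 360 − 360 = 0°   (complement)
0 + 149 = 149°   (split-comp 31° ↓)
149 + 206 = 355°   (split-comp 26° ↑)

355°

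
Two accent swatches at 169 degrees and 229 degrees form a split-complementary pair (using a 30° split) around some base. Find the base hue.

The accents sit 30° either side of the complement, so the complement is their short-arc midpoint on the wheel.
Short-arc midpoint of 169° and 229°: 199°.
Base is 180° from the complement: 199 − 180 = 19°

19°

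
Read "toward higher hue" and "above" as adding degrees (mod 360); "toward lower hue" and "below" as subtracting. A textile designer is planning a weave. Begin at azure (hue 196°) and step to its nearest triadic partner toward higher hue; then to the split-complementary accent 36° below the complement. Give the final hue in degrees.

100°

+120° (triadic ↑): 196 + 120 = 316°
+144° (split-comp 36° ↓): 316 + 144 = 460 → 460 − 360 = 100°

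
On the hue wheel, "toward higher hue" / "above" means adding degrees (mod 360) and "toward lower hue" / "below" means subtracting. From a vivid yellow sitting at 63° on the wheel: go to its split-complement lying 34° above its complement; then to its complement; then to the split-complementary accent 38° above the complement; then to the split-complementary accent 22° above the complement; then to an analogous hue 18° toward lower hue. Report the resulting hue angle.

139°

63 + 214 = 277°   (split-comp 34° ↑)
277 + 180 = 457 → 457 − 360 = 97°   (complement)
97 + 218 = 315°   (split-comp 38° ↑)
315 + 202 = 517 → 517 − 360 = 157°   (split-comp 22° ↑)
157 − 18 = 139°   (analog 18° ↓)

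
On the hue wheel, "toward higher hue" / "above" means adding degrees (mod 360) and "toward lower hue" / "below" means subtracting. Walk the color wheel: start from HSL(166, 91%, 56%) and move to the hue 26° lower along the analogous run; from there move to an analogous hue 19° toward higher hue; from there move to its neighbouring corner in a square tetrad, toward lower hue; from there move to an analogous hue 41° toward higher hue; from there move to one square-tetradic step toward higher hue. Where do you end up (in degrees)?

analog 26° ↓ −26°: 166 − 26 = 140°
analog 19° ↑ +19°: 140 + 19 = 159°
square ↓ −90°: 159 − 90 = 69°
analog 41° ↑ +41°: 69 + 41 = 110°
square ↑ +90°: 110 + 90 = 200°

200°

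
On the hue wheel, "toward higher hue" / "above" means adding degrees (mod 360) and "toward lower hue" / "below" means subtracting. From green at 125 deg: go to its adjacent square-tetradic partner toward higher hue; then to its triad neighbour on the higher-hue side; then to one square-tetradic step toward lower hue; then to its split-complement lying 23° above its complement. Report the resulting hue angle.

88°

125 + 90 = 215°   (square ↑)
215 + 120 = 335°   (triadic ↑)
335 − 90 = 245°   (square ↓)
245 + 203 = 448 → 448 − 360 = 88°   (split-comp 23° ↑)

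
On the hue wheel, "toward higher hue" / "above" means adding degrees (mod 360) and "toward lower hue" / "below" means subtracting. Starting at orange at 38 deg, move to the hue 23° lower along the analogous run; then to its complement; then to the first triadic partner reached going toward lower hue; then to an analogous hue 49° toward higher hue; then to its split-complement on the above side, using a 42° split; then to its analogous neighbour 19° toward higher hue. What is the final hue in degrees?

5°

analog 23° ↓ −23°: 38 − 23 = 15°
complement +180°: 15 + 180 = 195°
triadic ↓ −120°: 195 − 120 = 75°
analog 49° ↑ +49°: 75 + 49 = 124°
split-comp 42° ↑ +222°: 124 + 222 = 346°
analog 19° ↑ +19°: 346 + 19 = 365 → 365 − 360 = 5°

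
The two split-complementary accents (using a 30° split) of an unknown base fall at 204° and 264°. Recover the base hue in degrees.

54°

The accents sit 30° either side of the complement, so the complement is their short-arc midpoint on the wheel.
Short-arc midpoint of 204° and 264°: 234°.
Base is 180° from the complement: 234 − 180 = 54°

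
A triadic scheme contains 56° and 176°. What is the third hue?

296°

A triad spaces three hues 120° apart.
The full set is {56°, 176°, 296°}.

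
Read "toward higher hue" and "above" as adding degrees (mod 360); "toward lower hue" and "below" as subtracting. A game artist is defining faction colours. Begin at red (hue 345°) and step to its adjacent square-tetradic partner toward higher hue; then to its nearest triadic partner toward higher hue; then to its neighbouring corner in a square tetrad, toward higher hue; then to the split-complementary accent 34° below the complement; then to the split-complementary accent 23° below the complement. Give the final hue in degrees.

228°

+90° (square ↑): 345 + 90 = 435 → 435 − 360 = 75°
+120° (triadic ↑): 75 + 120 = 195°
+90° (square ↑): 195 + 90 = 285°
+146° (split-comp 34° ↓): 285 + 146 = 431 → 431 − 360 = 71°
+157° (split-comp 23° ↓): 71 + 157 = 228°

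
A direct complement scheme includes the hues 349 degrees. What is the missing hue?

The complement sits 180° across the wheel.
The full set through 349° is {169°, 349°}.
Given {349°}, the missing hue is 169°.

169°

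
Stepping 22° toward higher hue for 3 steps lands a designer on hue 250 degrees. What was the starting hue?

184°

3 steps of 22° (toward higher hue) give a net shift of +66°.
Start = end − shift: 250 − 66 = 184°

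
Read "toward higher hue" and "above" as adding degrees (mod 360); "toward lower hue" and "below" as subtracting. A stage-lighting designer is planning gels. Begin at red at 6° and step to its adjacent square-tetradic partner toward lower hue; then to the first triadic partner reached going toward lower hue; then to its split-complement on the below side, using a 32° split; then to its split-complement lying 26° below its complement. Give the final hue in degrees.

98°

square ↓ −90°: 6 − 90 = -84 → -84 + 360 = 276°
triadic ↓ −120°: 276 − 120 = 156°
split-comp 32° ↓ +148°: 156 + 148 = 304°
split-comp 26° ↓ +154°: 304 + 154 = 458 → 458 − 360 = 98°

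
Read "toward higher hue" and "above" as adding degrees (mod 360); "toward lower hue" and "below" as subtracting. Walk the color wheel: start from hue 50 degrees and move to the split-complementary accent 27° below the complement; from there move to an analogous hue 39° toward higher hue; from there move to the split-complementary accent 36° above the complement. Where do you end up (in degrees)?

98°

50 + 153 = 203°   (split-comp 27° ↓)
203 + 39 = 242°   (analog 39° ↑)
242 + 216 = 458 → 458 − 360 = 98°   (split-comp 36° ↑)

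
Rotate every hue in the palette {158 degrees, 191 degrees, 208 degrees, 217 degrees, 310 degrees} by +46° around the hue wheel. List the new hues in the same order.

158 + 46 = 204°
191 + 46 = 237°
208 + 46 = 254°
217 + 46 = 263°
310 + 46 = 356°

204°, 237°, 254°, 263°, 356°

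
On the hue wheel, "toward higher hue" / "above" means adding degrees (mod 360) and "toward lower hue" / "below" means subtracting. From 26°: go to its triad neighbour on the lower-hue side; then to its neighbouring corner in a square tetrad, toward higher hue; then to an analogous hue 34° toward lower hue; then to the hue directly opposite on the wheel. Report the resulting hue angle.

triadic ↓ −120°: 26 − 120 = -94 → -94 + 360 = 266°
square ↑ +90°: 266 + 90 = 356°
analog 34° ↓ −34°: 356 − 34 = 322°
complement +180°: 322 + 180 = 502 → 502 − 360 = 142°

142°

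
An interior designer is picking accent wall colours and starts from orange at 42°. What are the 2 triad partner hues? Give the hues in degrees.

A triad places three hues 120° apart.
42 + 120 = 162°
42 + 240 = 282°

162° and 282°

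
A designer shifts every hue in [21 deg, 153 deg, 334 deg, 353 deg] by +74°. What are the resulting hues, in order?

95°, 227°, 48°, 67°

21 + 74 = 95°
153 + 74 = 227°
334 + 74 = 408 → 408 − 360 = 48°
353 + 74 = 427 → 427 − 360 = 67°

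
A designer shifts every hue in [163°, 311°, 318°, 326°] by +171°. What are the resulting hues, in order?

334°, 122°, 129°, 137°

163 + 171 = 334°
311 + 171 = 482 → 482 − 360 = 122°
318 + 171 = 489 → 489 − 360 = 129°
326 + 171 = 497 → 497 − 360 = 137°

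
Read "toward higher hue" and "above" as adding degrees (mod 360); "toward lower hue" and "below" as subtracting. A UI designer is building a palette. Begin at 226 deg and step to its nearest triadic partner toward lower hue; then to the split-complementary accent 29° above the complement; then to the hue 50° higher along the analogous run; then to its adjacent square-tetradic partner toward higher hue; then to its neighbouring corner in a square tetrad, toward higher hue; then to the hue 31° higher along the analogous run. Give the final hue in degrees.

triadic ↓ −120°: 226 − 120 = 106°
split-comp 29° ↑ +209°: 106 + 209 = 315°
analog 50° ↑ +50°: 315 + 50 = 365 → 365 − 360 = 5°
square ↑ +90°: 5 + 90 = 95°
square ↑ +90°: 95 + 90 = 185°
analog 31° ↑ +31°: 185 + 31 = 216°

216°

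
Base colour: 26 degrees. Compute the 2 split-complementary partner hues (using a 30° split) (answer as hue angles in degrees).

Split-complementary hues sit 30° either side of the complement.
Complement of 26 degrees: 26 + 180 = 206°
206 − 30 = 176°
206 + 30 = 236°

176° and 236°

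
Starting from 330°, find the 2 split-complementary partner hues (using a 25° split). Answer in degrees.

Split-complementary hues sit 25° either side of the complement.
Complement of 330°: 330 + 180 = 510 → 510 − 360 = 150°
150 − 25 = 125°
150 + 25 = 175°

125° and 175°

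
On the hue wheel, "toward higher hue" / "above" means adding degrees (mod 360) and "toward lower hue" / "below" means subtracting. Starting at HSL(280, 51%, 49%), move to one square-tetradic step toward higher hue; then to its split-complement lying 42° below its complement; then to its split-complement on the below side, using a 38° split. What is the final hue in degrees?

280 + 90 = 370 → 370 − 360 = 10°   (square ↑)
10 + 138 = 148°   (split-comp 42° ↓)
148 + 142 = 290°   (split-comp 38° ↓)

290°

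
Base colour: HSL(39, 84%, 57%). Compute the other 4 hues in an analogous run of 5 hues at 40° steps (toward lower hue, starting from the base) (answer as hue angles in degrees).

39 − 40 = -1 → -1 + 360 = 359°
39 − 80 = -41 → -41 + 360 = 319°
39 − 120 = -81 → -81 + 360 = 279°
39 − 160 = -121 → -121 + 360 = 239°

359°, 319°, 279°, and 239°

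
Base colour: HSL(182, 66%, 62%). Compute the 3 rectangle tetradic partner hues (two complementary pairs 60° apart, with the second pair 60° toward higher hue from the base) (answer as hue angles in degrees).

182 + 60 = 242°
182 + 180 = 362 → 362 − 360 = 2°
182 + 240 = 422 → 422 − 360 = 62°

242°, 2°, and 62°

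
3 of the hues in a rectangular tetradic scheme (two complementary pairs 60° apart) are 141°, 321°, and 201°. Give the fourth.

21°

A rectangular tetradic uses two complementary pairs 60° apart: offsets 0°, 60°, 180°, 240°.
Among {141°, 201°, 321°}, 321° and 141° are a 180° pair.
The remaining hue 201° needs its own complement: 201 + 180 = 381 → 381 − 360 = 21°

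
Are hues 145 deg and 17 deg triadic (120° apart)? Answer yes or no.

no

Angular distance: |145 − 17| = 128 = 128°.
Triadic (120° apart) requires 120°.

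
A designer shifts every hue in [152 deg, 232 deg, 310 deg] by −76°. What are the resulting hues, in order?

152 − 76 = 76°
232 − 76 = 156°
310 − 76 = 234°

76°, 156°, 234°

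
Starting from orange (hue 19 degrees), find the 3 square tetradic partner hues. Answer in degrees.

A square tetradic scheme places four hues every 90°.
19 + 90 = 109°
19 + 180 = 199°
19 + 270 = 289°

109°, 199°, and 289°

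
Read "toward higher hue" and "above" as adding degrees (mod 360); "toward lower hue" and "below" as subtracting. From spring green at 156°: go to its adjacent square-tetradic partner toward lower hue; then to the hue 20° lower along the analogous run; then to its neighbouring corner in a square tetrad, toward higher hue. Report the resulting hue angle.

−90° (square ↓): 156 − 90 = 66°
−20° (analog 20° ↓): 66 − 20 = 46°
+90° (square ↑): 46 + 90 = 136°

136°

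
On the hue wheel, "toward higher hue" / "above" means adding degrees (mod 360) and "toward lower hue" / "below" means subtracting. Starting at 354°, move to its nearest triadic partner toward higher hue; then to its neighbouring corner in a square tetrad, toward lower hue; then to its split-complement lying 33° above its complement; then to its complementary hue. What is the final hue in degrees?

354 + 120 = 474 → 474 − 360 = 114°   (triadic ↑)
114 − 90 = 24°   (square ↓)
24 + 213 = 237°   (split-comp 33° ↑)
237 + 180 = 417 → 417 − 360 = 57°   (complement)

57°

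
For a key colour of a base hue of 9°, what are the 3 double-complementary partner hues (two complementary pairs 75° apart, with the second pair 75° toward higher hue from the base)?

84°, 189° and 264°

9 + 75 = 84°
9 + 180 = 189°
9 + 255 = 264°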